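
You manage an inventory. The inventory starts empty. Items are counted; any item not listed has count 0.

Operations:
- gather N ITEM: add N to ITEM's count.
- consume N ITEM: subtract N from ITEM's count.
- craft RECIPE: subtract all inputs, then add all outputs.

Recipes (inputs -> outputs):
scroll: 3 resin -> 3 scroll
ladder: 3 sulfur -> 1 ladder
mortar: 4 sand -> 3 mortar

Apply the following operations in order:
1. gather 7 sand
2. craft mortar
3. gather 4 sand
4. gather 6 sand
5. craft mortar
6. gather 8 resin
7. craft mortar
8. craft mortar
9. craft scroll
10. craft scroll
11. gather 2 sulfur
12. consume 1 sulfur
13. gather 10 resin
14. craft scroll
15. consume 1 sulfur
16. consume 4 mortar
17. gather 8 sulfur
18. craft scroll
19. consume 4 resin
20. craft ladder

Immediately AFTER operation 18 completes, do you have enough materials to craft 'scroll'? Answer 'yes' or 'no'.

After 1 (gather 7 sand): sand=7
After 2 (craft mortar): mortar=3 sand=3
After 3 (gather 4 sand): mortar=3 sand=7
After 4 (gather 6 sand): mortar=3 sand=13
After 5 (craft mortar): mortar=6 sand=9
After 6 (gather 8 resin): mortar=6 resin=8 sand=9
After 7 (craft mortar): mortar=9 resin=8 sand=5
After 8 (craft mortar): mortar=12 resin=8 sand=1
After 9 (craft scroll): mortar=12 resin=5 sand=1 scroll=3
After 10 (craft scroll): mortar=12 resin=2 sand=1 scroll=6
After 11 (gather 2 sulfur): mortar=12 resin=2 sand=1 scroll=6 sulfur=2
After 12 (consume 1 sulfur): mortar=12 resin=2 sand=1 scroll=6 sulfur=1
After 13 (gather 10 resin): mortar=12 resin=12 sand=1 scroll=6 sulfur=1
After 14 (craft scroll): mortar=12 resin=9 sand=1 scroll=9 sulfur=1
After 15 (consume 1 sulfur): mortar=12 resin=9 sand=1 scroll=9
After 16 (consume 4 mortar): mortar=8 resin=9 sand=1 scroll=9
After 17 (gather 8 sulfur): mortar=8 resin=9 sand=1 scroll=9 sulfur=8
After 18 (craft scroll): mortar=8 resin=6 sand=1 scroll=12 sulfur=8

Answer: yes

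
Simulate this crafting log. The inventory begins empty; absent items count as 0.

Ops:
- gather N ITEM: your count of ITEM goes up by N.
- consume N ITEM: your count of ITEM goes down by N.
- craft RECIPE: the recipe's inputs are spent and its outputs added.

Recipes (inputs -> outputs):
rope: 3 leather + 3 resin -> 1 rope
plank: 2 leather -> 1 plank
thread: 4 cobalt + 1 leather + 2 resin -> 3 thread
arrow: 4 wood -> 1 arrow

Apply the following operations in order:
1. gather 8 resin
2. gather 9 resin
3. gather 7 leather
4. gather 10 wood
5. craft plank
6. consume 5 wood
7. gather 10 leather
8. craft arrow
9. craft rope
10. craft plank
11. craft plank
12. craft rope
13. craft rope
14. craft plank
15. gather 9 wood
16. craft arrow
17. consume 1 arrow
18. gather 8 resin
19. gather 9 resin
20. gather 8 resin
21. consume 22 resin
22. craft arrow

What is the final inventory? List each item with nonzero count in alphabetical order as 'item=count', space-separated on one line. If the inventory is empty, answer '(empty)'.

Answer: arrow=2 plank=4 resin=11 rope=3 wood=2

Derivation:
After 1 (gather 8 resin): resin=8
After 2 (gather 9 resin): resin=17
After 3 (gather 7 leather): leather=7 resin=17
After 4 (gather 10 wood): leather=7 resin=17 wood=10
After 5 (craft plank): leather=5 plank=1 resin=17 wood=10
After 6 (consume 5 wood): leather=5 plank=1 resin=17 wood=5
After 7 (gather 10 leather): leather=15 plank=1 resin=17 wood=5
After 8 (craft arrow): arrow=1 leather=15 plank=1 resin=17 wood=1
After 9 (craft rope): arrow=1 leather=12 plank=1 resin=14 rope=1 wood=1
After 10 (craft plank): arrow=1 leather=10 plank=2 resin=14 rope=1 wood=1
After 11 (craft plank): arrow=1 leather=8 plank=3 resin=14 rope=1 wood=1
After 12 (craft rope): arrow=1 leather=5 plank=3 resin=11 rope=2 wood=1
After 13 (craft rope): arrow=1 leather=2 plank=3 resin=8 rope=3 wood=1
After 14 (craft plank): arrow=1 plank=4 resin=8 rope=3 wood=1
After 15 (gather 9 wood): arrow=1 plank=4 resin=8 rope=3 wood=10
After 16 (craft arrow): arrow=2 plank=4 resin=8 rope=3 wood=6
After 17 (consume 1 arrow): arrow=1 plank=4 resin=8 rope=3 wood=6
After 18 (gather 8 resin): arrow=1 plank=4 resin=16 rope=3 wood=6
After 19 (gather 9 resin): arrow=1 plank=4 resin=25 rope=3 wood=6
After 20 (gather 8 resin): arrow=1 plank=4 resin=33 rope=3 wood=6
After 21 (consume 22 resin): arrow=1 plank=4 resin=11 rope=3 wood=6
After 22 (craft arrow): arrow=2 plank=4 resin=11 rope=3 wood=2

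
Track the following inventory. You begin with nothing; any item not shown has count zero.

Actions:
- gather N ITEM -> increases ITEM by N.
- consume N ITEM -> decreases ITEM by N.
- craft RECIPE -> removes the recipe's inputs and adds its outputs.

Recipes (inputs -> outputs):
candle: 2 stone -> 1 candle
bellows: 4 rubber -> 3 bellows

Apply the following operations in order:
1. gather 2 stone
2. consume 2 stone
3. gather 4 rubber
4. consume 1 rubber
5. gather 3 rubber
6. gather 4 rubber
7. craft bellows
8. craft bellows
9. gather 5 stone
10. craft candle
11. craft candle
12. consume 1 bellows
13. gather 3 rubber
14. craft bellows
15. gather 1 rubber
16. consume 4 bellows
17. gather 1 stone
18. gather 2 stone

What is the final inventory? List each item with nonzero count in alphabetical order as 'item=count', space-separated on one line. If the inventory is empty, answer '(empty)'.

Answer: bellows=4 candle=2 rubber=2 stone=4

Derivation:
After 1 (gather 2 stone): stone=2
After 2 (consume 2 stone): (empty)
After 3 (gather 4 rubber): rubber=4
After 4 (consume 1 rubber): rubber=3
After 5 (gather 3 rubber): rubber=6
After 6 (gather 4 rubber): rubber=10
After 7 (craft bellows): bellows=3 rubber=6
After 8 (craft bellows): bellows=6 rubber=2
After 9 (gather 5 stone): bellows=6 rubber=2 stone=5
After 10 (craft candle): bellows=6 candle=1 rubber=2 stone=3
After 11 (craft candle): bellows=6 candle=2 rubber=2 stone=1
After 12 (consume 1 bellows): bellows=5 candle=2 rubber=2 stone=1
After 13 (gather 3 rubber): bellows=5 candle=2 rubber=5 stone=1
After 14 (craft bellows): bellows=8 candle=2 rubber=1 stone=1
After 15 (gather 1 rubber): bellows=8 candle=2 rubber=2 stone=1
After 16 (consume 4 bellows): bellows=4 candle=2 rubber=2 stone=1
After 17 (gather 1 stone): bellows=4 candle=2 rubber=2 stone=2
After 18 (gather 2 stone): bellows=4 candle=2 rubber=2 stone=4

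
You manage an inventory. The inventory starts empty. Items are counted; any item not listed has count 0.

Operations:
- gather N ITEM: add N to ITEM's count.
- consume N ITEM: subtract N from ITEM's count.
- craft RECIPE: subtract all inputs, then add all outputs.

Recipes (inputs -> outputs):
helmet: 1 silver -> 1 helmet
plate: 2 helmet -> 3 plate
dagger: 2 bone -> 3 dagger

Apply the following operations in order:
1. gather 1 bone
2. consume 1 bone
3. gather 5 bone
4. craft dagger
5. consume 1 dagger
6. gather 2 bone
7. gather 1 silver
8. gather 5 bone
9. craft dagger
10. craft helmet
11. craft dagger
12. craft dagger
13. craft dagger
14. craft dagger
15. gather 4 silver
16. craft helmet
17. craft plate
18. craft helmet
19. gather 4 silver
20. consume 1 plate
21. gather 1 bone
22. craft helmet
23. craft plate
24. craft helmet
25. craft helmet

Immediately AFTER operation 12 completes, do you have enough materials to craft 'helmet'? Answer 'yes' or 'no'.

After 1 (gather 1 bone): bone=1
After 2 (consume 1 bone): (empty)
After 3 (gather 5 bone): bone=5
After 4 (craft dagger): bone=3 dagger=3
After 5 (consume 1 dagger): bone=3 dagger=2
After 6 (gather 2 bone): bone=5 dagger=2
After 7 (gather 1 silver): bone=5 dagger=2 silver=1
After 8 (gather 5 bone): bone=10 dagger=2 silver=1
After 9 (craft dagger): bone=8 dagger=5 silver=1
After 10 (craft helmet): bone=8 dagger=5 helmet=1
After 11 (craft dagger): bone=6 dagger=8 helmet=1
After 12 (craft dagger): bone=4 dagger=11 helmet=1

Answer: no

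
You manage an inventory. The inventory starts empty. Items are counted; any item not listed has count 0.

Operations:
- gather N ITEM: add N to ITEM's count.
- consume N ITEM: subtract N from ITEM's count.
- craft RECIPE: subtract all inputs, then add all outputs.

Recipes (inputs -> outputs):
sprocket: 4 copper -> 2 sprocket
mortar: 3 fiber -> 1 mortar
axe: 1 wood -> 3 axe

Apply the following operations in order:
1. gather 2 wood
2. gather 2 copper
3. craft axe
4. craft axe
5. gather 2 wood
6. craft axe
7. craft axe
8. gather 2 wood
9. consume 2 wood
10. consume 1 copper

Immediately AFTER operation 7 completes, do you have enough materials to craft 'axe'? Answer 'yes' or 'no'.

After 1 (gather 2 wood): wood=2
After 2 (gather 2 copper): copper=2 wood=2
After 3 (craft axe): axe=3 copper=2 wood=1
After 4 (craft axe): axe=6 copper=2
After 5 (gather 2 wood): axe=6 copper=2 wood=2
After 6 (craft axe): axe=9 copper=2 wood=1
After 7 (craft axe): axe=12 copper=2

Answer: no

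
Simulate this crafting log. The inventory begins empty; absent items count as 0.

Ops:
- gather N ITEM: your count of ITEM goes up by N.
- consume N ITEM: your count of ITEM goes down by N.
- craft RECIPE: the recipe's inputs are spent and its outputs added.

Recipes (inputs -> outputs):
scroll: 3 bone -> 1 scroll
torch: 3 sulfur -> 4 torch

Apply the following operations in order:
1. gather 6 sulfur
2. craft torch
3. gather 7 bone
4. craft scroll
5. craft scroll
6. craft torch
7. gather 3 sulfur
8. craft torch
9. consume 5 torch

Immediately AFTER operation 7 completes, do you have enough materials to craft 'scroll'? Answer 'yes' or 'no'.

Answer: no

Derivation:
After 1 (gather 6 sulfur): sulfur=6
After 2 (craft torch): sulfur=3 torch=4
After 3 (gather 7 bone): bone=7 sulfur=3 torch=4
After 4 (craft scroll): bone=4 scroll=1 sulfur=3 torch=4
After 5 (craft scroll): bone=1 scroll=2 sulfur=3 torch=4
After 6 (craft torch): bone=1 scroll=2 torch=8
After 7 (gather 3 sulfur): bone=1 scroll=2 sulfur=3 torch=8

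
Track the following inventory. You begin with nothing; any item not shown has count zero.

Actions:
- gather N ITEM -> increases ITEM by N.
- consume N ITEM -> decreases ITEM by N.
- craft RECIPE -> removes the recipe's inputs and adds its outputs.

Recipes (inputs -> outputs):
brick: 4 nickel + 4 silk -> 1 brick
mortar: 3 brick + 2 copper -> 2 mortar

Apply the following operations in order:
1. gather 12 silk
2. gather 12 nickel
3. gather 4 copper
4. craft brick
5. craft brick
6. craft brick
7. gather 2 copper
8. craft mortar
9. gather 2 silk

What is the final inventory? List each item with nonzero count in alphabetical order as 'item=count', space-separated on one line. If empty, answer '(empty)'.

After 1 (gather 12 silk): silk=12
After 2 (gather 12 nickel): nickel=12 silk=12
After 3 (gather 4 copper): copper=4 nickel=12 silk=12
After 4 (craft brick): brick=1 copper=4 nickel=8 silk=8
After 5 (craft brick): brick=2 copper=4 nickel=4 silk=4
After 6 (craft brick): brick=3 copper=4
After 7 (gather 2 copper): brick=3 copper=6
After 8 (craft mortar): copper=4 mortar=2
After 9 (gather 2 silk): copper=4 mortar=2 silk=2

Answer: copper=4 mortar=2 silk=2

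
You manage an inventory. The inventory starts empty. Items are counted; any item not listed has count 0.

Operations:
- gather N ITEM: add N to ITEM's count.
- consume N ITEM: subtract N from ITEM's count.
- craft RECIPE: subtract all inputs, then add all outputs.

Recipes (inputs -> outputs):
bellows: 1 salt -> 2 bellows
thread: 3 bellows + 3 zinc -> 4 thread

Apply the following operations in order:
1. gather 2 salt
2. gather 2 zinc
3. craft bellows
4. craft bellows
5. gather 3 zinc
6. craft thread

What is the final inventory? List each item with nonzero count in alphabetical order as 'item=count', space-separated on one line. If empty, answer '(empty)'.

Answer: bellows=1 thread=4 zinc=2

Derivation:
After 1 (gather 2 salt): salt=2
After 2 (gather 2 zinc): salt=2 zinc=2
After 3 (craft bellows): bellows=2 salt=1 zinc=2
After 4 (craft bellows): bellows=4 zinc=2
After 5 (gather 3 zinc): bellows=4 zinc=5
After 6 (craft thread): bellows=1 thread=4 zinc=2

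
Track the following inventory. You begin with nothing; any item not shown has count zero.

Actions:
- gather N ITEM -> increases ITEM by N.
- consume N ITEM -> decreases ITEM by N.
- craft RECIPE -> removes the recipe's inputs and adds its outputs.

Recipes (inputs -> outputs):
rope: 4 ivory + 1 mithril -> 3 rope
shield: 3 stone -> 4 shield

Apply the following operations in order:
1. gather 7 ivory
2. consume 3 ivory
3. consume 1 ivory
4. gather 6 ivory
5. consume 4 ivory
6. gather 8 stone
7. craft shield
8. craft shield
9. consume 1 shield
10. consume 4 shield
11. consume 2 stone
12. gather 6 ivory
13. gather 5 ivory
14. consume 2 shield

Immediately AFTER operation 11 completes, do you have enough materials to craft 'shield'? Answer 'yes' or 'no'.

Answer: no

Derivation:
After 1 (gather 7 ivory): ivory=7
After 2 (consume 3 ivory): ivory=4
After 3 (consume 1 ivory): ivory=3
After 4 (gather 6 ivory): ivory=9
After 5 (consume 4 ivory): ivory=5
After 6 (gather 8 stone): ivory=5 stone=8
After 7 (craft shield): ivory=5 shield=4 stone=5
After 8 (craft shield): ivory=5 shield=8 stone=2
After 9 (consume 1 shield): ivory=5 shield=7 stone=2
After 10 (consume 4 shield): ivory=5 shield=3 stone=2
After 11 (consume 2 stone): ivory=5 shield=3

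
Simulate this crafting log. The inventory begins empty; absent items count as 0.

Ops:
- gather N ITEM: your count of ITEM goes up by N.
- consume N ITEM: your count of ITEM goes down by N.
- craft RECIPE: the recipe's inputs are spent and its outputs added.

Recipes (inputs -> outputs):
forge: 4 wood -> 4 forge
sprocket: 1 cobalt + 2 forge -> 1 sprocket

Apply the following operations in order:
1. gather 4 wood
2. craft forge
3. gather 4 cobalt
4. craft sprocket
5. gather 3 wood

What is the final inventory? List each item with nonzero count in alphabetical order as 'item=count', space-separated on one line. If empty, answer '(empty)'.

After 1 (gather 4 wood): wood=4
After 2 (craft forge): forge=4
After 3 (gather 4 cobalt): cobalt=4 forge=4
After 4 (craft sprocket): cobalt=3 forge=2 sprocket=1
After 5 (gather 3 wood): cobalt=3 forge=2 sprocket=1 wood=3

Answer: cobalt=3 forge=2 sprocket=1 wood=3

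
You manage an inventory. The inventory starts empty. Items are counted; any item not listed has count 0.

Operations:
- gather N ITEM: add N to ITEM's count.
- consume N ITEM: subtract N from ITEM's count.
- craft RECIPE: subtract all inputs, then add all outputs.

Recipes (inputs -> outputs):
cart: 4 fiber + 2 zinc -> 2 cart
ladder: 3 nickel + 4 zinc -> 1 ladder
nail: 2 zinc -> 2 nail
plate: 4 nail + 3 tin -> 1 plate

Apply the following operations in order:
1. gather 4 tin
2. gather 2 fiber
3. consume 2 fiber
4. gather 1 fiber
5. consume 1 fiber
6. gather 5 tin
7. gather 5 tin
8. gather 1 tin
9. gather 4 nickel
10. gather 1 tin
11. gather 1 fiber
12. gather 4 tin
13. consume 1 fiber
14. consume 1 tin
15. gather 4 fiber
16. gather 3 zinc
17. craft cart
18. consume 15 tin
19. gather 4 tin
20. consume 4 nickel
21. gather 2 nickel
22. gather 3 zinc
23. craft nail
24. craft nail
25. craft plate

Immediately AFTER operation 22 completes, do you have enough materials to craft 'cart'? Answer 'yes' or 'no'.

Answer: no

Derivation:
After 1 (gather 4 tin): tin=4
After 2 (gather 2 fiber): fiber=2 tin=4
After 3 (consume 2 fiber): tin=4
After 4 (gather 1 fiber): fiber=1 tin=4
After 5 (consume 1 fiber): tin=4
After 6 (gather 5 tin): tin=9
After 7 (gather 5 tin): tin=14
After 8 (gather 1 tin): tin=15
After 9 (gather 4 nickel): nickel=4 tin=15
After 10 (gather 1 tin): nickel=4 tin=16
After 11 (gather 1 fiber): fiber=1 nickel=4 tin=16
After 12 (gather 4 tin): fiber=1 nickel=4 tin=20
After 13 (consume 1 fiber): nickel=4 tin=20
After 14 (consume 1 tin): nickel=4 tin=19
After 15 (gather 4 fiber): fiber=4 nickel=4 tin=19
After 16 (gather 3 zinc): fiber=4 nickel=4 tin=19 zinc=3
After 17 (craft cart): cart=2 nickel=4 tin=19 zinc=1
After 18 (consume 15 tin): cart=2 nickel=4 tin=4 zinc=1
After 19 (gather 4 tin): cart=2 nickel=4 tin=8 zinc=1
After 20 (consume 4 nickel): cart=2 tin=8 zinc=1
After 21 (gather 2 nickel): cart=2 nickel=2 tin=8 zinc=1
After 22 (gather 3 zinc): cart=2 nickel=2 tin=8 zinc=4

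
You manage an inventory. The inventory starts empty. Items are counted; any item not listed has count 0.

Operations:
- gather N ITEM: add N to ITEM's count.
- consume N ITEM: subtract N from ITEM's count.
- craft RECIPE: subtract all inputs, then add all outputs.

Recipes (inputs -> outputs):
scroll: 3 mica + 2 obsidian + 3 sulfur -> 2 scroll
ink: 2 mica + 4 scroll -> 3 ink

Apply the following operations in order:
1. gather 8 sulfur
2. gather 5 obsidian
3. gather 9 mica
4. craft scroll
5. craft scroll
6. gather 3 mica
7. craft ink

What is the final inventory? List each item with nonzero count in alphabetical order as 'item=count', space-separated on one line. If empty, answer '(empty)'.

After 1 (gather 8 sulfur): sulfur=8
After 2 (gather 5 obsidian): obsidian=5 sulfur=8
After 3 (gather 9 mica): mica=9 obsidian=5 sulfur=8
After 4 (craft scroll): mica=6 obsidian=3 scroll=2 sulfur=5
After 5 (craft scroll): mica=3 obsidian=1 scroll=4 sulfur=2
After 6 (gather 3 mica): mica=6 obsidian=1 scroll=4 sulfur=2
After 7 (craft ink): ink=3 mica=4 obsidian=1 sulfur=2

Answer: ink=3 mica=4 obsidian=1 sulfur=2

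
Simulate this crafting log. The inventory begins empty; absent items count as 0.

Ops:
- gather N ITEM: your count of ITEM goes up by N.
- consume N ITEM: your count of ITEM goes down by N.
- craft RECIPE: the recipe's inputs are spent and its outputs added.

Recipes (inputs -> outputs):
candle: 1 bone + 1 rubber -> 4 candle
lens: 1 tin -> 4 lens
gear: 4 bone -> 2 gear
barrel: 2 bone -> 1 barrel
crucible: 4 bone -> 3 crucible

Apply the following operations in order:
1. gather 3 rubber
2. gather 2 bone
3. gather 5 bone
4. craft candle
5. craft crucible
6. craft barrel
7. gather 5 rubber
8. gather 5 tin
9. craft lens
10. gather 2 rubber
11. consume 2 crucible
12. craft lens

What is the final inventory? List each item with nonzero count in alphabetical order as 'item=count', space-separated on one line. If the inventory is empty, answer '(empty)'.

Answer: barrel=1 candle=4 crucible=1 lens=8 rubber=9 tin=3

Derivation:
After 1 (gather 3 rubber): rubber=3
After 2 (gather 2 bone): bone=2 rubber=3
After 3 (gather 5 bone): bone=7 rubber=3
After 4 (craft candle): bone=6 candle=4 rubber=2
After 5 (craft crucible): bone=2 candle=4 crucible=3 rubber=2
After 6 (craft barrel): barrel=1 candle=4 crucible=3 rubber=2
After 7 (gather 5 rubber): barrel=1 candle=4 crucible=3 rubber=7
After 8 (gather 5 tin): barrel=1 candle=4 crucible=3 rubber=7 tin=5
After 9 (craft lens): barrel=1 candle=4 crucible=3 lens=4 rubber=7 tin=4
After 10 (gather 2 rubber): barrel=1 candle=4 crucible=3 lens=4 rubber=9 tin=4
After 11 (consume 2 crucible): barrel=1 candle=4 crucible=1 lens=4 rubber=9 tin=4
After 12 (craft lens): barrel=1 candle=4 crucible=1 lens=8 rubber=9 tin=3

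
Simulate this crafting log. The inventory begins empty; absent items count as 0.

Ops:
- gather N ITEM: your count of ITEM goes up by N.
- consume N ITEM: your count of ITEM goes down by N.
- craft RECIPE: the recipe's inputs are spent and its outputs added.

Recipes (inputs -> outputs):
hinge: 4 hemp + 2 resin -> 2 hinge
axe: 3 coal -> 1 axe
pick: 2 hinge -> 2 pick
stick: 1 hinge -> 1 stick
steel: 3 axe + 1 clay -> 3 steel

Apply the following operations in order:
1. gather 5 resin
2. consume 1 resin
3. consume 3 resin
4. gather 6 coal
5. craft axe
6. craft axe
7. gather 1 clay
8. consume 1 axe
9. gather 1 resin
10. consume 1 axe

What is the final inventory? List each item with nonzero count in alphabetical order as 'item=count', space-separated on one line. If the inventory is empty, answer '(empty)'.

Answer: clay=1 resin=2

Derivation:
After 1 (gather 5 resin): resin=5
After 2 (consume 1 resin): resin=4
After 3 (consume 3 resin): resin=1
After 4 (gather 6 coal): coal=6 resin=1
After 5 (craft axe): axe=1 coal=3 resin=1
After 6 (craft axe): axe=2 resin=1
After 7 (gather 1 clay): axe=2 clay=1 resin=1
After 8 (consume 1 axe): axe=1 clay=1 resin=1
After 9 (gather 1 resin): axe=1 clay=1 resin=2
After 10 (consume 1 axe): clay=1 resin=2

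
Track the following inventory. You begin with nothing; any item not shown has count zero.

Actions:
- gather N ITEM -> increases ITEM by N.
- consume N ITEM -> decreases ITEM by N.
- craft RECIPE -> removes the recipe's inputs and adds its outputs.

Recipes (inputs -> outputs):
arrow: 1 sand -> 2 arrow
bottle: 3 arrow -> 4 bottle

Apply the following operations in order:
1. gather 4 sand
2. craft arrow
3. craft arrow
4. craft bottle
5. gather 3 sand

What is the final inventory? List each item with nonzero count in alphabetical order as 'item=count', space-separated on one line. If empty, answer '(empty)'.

After 1 (gather 4 sand): sand=4
After 2 (craft arrow): arrow=2 sand=3
After 3 (craft arrow): arrow=4 sand=2
After 4 (craft bottle): arrow=1 bottle=4 sand=2
After 5 (gather 3 sand): arrow=1 bottle=4 sand=5

Answer: arrow=1 bottle=4 sand=5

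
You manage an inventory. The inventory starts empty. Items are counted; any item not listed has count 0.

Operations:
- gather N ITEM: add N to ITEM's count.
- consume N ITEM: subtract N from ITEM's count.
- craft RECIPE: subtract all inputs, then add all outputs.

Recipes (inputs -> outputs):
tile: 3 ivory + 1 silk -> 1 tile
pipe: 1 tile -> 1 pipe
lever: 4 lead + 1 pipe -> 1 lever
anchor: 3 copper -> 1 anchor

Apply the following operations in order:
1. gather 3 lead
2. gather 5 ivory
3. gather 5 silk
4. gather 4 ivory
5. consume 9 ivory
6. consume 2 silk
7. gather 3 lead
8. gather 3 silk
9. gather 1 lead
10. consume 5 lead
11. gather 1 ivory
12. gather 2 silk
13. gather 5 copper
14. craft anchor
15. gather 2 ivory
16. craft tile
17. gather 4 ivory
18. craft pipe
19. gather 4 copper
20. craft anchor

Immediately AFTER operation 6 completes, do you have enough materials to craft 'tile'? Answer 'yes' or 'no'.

After 1 (gather 3 lead): lead=3
After 2 (gather 5 ivory): ivory=5 lead=3
After 3 (gather 5 silk): ivory=5 lead=3 silk=5
After 4 (gather 4 ivory): ivory=9 lead=3 silk=5
After 5 (consume 9 ivory): lead=3 silk=5
After 6 (consume 2 silk): lead=3 silk=3

Answer: no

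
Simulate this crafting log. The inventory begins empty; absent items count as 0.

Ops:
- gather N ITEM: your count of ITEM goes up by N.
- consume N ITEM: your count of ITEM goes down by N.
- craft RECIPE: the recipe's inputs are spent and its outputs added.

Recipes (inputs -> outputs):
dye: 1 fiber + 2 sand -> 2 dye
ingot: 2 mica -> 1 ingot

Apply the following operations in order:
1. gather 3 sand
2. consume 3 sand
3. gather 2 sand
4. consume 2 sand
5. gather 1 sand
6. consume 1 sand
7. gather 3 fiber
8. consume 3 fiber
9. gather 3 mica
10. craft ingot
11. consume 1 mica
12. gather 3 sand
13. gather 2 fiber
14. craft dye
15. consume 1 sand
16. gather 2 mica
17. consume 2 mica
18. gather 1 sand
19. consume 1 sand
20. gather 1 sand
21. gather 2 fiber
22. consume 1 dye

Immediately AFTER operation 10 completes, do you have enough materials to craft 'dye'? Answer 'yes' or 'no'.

Answer: no

Derivation:
After 1 (gather 3 sand): sand=3
After 2 (consume 3 sand): (empty)
After 3 (gather 2 sand): sand=2
After 4 (consume 2 sand): (empty)
After 5 (gather 1 sand): sand=1
After 6 (consume 1 sand): (empty)
After 7 (gather 3 fiber): fiber=3
After 8 (consume 3 fiber): (empty)
After 9 (gather 3 mica): mica=3
After 10 (craft ingot): ingot=1 mica=1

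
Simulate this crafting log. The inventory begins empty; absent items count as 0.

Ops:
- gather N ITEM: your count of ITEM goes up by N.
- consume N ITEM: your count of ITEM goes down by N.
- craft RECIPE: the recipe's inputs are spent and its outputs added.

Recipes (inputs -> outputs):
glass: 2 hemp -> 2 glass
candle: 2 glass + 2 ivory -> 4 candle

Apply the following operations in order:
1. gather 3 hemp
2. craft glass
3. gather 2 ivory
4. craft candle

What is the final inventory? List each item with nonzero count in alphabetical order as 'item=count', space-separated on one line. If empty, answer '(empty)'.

Answer: candle=4 hemp=1

Derivation:
After 1 (gather 3 hemp): hemp=3
After 2 (craft glass): glass=2 hemp=1
After 3 (gather 2 ivory): glass=2 hemp=1 ivory=2
After 4 (craft candle): candle=4 hemp=1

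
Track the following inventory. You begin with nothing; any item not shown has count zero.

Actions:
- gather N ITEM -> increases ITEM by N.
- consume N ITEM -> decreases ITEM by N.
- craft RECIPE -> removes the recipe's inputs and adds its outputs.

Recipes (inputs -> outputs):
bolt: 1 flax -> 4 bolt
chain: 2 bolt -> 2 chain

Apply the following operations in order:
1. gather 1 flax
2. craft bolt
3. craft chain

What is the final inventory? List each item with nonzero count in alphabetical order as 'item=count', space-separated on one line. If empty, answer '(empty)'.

Answer: bolt=2 chain=2

Derivation:
After 1 (gather 1 flax): flax=1
After 2 (craft bolt): bolt=4
After 3 (craft chain): bolt=2 chain=2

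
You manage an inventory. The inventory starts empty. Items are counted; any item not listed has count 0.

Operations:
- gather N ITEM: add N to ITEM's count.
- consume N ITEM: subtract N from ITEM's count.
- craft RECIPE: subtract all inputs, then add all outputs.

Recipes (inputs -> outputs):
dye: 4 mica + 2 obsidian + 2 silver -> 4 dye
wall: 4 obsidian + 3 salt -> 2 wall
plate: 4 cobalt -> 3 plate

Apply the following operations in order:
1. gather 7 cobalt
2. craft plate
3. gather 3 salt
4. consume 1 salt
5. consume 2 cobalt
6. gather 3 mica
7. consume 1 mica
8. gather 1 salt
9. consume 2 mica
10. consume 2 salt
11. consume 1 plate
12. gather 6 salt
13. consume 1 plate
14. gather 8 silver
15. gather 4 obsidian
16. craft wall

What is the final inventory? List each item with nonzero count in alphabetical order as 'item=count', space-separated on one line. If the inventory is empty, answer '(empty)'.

Answer: cobalt=1 plate=1 salt=4 silver=8 wall=2

Derivation:
After 1 (gather 7 cobalt): cobalt=7
After 2 (craft plate): cobalt=3 plate=3
After 3 (gather 3 salt): cobalt=3 plate=3 salt=3
After 4 (consume 1 salt): cobalt=3 plate=3 salt=2
After 5 (consume 2 cobalt): cobalt=1 plate=3 salt=2
After 6 (gather 3 mica): cobalt=1 mica=3 plate=3 salt=2
After 7 (consume 1 mica): cobalt=1 mica=2 plate=3 salt=2
After 8 (gather 1 salt): cobalt=1 mica=2 plate=3 salt=3
After 9 (consume 2 mica): cobalt=1 plate=3 salt=3
After 10 (consume 2 salt): cobalt=1 plate=3 salt=1
After 11 (consume 1 plate): cobalt=1 plate=2 salt=1
After 12 (gather 6 salt): cobalt=1 plate=2 salt=7
After 13 (consume 1 plate): cobalt=1 plate=1 salt=7
After 14 (gather 8 silver): cobalt=1 plate=1 salt=7 silver=8
After 15 (gather 4 obsidian): cobalt=1 obsidian=4 plate=1 salt=7 silver=8
After 16 (craft wall): cobalt=1 plate=1 salt=4 silver=8 wall=2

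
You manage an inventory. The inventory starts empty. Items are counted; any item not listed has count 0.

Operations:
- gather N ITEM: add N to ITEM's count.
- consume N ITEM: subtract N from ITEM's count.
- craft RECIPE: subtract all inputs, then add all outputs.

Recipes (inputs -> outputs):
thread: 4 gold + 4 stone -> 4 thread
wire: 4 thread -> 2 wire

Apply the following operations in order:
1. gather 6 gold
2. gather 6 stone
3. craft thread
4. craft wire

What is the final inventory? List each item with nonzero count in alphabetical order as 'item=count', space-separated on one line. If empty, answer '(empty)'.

Answer: gold=2 stone=2 wire=2

Derivation:
After 1 (gather 6 gold): gold=6
After 2 (gather 6 stone): gold=6 stone=6
After 3 (craft thread): gold=2 stone=2 thread=4
After 4 (craft wire): gold=2 stone=2 wire=2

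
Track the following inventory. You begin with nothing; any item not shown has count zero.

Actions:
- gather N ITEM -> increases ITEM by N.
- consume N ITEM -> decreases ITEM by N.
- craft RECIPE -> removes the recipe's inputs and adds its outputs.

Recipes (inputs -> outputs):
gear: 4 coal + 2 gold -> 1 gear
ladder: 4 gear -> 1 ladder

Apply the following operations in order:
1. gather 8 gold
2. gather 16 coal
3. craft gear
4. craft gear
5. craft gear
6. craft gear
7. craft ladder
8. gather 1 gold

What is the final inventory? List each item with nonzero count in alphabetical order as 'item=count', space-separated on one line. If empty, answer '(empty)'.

Answer: gold=1 ladder=1

Derivation:
After 1 (gather 8 gold): gold=8
After 2 (gather 16 coal): coal=16 gold=8
After 3 (craft gear): coal=12 gear=1 gold=6
After 4 (craft gear): coal=8 gear=2 gold=4
After 5 (craft gear): coal=4 gear=3 gold=2
After 6 (craft gear): gear=4
After 7 (craft ladder): ladder=1
After 8 (gather 1 gold): gold=1 ladder=1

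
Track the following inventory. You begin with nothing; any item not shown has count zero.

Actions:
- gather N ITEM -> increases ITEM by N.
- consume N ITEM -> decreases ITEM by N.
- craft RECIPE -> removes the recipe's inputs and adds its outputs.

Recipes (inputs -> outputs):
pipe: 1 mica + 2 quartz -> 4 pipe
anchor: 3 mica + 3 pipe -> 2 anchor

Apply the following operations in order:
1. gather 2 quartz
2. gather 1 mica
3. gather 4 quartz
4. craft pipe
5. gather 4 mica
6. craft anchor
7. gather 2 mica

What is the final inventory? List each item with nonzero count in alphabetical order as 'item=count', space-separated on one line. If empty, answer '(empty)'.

After 1 (gather 2 quartz): quartz=2
After 2 (gather 1 mica): mica=1 quartz=2
After 3 (gather 4 quartz): mica=1 quartz=6
After 4 (craft pipe): pipe=4 quartz=4
After 5 (gather 4 mica): mica=4 pipe=4 quartz=4
After 6 (craft anchor): anchor=2 mica=1 pipe=1 quartz=4
After 7 (gather 2 mica): anchor=2 mica=3 pipe=1 quartz=4

Answer: anchor=2 mica=3 pipe=1 quartz=4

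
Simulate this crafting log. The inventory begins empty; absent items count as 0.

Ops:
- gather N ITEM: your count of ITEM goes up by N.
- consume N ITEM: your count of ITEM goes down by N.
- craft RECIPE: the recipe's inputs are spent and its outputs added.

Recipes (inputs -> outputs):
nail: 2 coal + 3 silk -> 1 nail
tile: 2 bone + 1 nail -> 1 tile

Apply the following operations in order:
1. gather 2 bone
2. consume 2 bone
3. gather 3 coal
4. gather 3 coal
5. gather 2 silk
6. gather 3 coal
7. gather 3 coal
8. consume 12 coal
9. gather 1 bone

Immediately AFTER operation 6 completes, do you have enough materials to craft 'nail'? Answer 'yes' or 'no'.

Answer: no

Derivation:
After 1 (gather 2 bone): bone=2
After 2 (consume 2 bone): (empty)
After 3 (gather 3 coal): coal=3
After 4 (gather 3 coal): coal=6
After 5 (gather 2 silk): coal=6 silk=2
After 6 (gather 3 coal): coal=9 silk=2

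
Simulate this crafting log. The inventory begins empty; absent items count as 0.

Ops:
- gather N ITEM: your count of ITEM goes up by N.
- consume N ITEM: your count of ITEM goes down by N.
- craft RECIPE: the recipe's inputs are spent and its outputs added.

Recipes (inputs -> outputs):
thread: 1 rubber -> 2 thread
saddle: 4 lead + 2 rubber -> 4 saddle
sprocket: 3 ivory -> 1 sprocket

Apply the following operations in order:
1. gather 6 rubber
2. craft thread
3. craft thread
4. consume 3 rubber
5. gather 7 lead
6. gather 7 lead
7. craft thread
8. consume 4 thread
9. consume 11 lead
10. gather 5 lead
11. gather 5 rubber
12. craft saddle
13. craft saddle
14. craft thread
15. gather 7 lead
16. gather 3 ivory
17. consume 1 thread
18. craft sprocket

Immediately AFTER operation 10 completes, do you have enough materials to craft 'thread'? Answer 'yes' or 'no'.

Answer: no

Derivation:
After 1 (gather 6 rubber): rubber=6
After 2 (craft thread): rubber=5 thread=2
After 3 (craft thread): rubber=4 thread=4
After 4 (consume 3 rubber): rubber=1 thread=4
After 5 (gather 7 lead): lead=7 rubber=1 thread=4
After 6 (gather 7 lead): lead=14 rubber=1 thread=4
After 7 (craft thread): lead=14 thread=6
After 8 (consume 4 thread): lead=14 thread=2
After 9 (consume 11 lead): lead=3 thread=2
After 10 (gather 5 lead): lead=8 thread=2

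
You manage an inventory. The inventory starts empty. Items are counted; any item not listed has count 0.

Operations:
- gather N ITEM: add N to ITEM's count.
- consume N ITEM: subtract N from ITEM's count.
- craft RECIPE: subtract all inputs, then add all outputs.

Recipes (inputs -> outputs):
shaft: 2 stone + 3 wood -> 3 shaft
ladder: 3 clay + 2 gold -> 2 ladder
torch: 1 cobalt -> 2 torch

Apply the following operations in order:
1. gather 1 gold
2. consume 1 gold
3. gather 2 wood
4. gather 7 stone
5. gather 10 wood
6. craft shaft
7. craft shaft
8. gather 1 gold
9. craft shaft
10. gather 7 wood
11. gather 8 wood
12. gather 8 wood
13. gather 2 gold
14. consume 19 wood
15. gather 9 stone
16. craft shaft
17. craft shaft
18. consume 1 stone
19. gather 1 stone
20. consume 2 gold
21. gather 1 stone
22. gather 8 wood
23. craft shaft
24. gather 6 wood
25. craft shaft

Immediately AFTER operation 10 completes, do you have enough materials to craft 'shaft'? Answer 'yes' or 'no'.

After 1 (gather 1 gold): gold=1
After 2 (consume 1 gold): (empty)
After 3 (gather 2 wood): wood=2
After 4 (gather 7 stone): stone=7 wood=2
After 5 (gather 10 wood): stone=7 wood=12
After 6 (craft shaft): shaft=3 stone=5 wood=9
After 7 (craft shaft): shaft=6 stone=3 wood=6
After 8 (gather 1 gold): gold=1 shaft=6 stone=3 wood=6
After 9 (craft shaft): gold=1 shaft=9 stone=1 wood=3
After 10 (gather 7 wood): gold=1 shaft=9 stone=1 wood=10

Answer: no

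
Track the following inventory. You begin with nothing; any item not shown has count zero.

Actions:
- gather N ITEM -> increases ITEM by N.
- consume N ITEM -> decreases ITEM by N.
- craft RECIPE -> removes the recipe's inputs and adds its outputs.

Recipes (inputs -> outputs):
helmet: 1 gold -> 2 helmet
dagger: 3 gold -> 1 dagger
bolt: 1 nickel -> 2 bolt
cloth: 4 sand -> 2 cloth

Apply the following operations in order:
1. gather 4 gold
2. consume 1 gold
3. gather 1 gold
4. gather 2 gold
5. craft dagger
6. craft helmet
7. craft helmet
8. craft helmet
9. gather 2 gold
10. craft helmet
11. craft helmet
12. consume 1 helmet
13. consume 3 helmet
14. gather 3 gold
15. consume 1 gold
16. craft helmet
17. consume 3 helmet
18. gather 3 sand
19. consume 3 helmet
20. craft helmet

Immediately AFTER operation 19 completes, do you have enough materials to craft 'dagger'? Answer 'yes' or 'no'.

After 1 (gather 4 gold): gold=4
After 2 (consume 1 gold): gold=3
After 3 (gather 1 gold): gold=4
After 4 (gather 2 gold): gold=6
After 5 (craft dagger): dagger=1 gold=3
After 6 (craft helmet): dagger=1 gold=2 helmet=2
After 7 (craft helmet): dagger=1 gold=1 helmet=4
After 8 (craft helmet): dagger=1 helmet=6
After 9 (gather 2 gold): dagger=1 gold=2 helmet=6
After 10 (craft helmet): dagger=1 gold=1 helmet=8
After 11 (craft helmet): dagger=1 helmet=10
After 12 (consume 1 helmet): dagger=1 helmet=9
After 13 (consume 3 helmet): dagger=1 helmet=6
After 14 (gather 3 gold): dagger=1 gold=3 helmet=6
After 15 (consume 1 gold): dagger=1 gold=2 helmet=6
After 16 (craft helmet): dagger=1 gold=1 helmet=8
After 17 (consume 3 helmet): dagger=1 gold=1 helmet=5
After 18 (gather 3 sand): dagger=1 gold=1 helmet=5 sand=3
After 19 (consume 3 helmet): dagger=1 gold=1 helmet=2 sand=3

Answer: no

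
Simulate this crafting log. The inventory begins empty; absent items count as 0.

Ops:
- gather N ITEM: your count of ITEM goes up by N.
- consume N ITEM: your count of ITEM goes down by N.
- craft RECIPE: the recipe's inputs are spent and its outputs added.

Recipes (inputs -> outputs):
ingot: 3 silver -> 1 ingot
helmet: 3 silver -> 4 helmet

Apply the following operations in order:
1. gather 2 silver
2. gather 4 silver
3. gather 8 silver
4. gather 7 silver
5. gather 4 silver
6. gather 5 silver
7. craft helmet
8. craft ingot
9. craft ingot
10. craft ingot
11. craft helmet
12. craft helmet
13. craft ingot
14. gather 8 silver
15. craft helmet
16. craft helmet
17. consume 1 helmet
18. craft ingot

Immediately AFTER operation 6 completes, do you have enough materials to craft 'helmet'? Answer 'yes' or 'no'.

After 1 (gather 2 silver): silver=2
After 2 (gather 4 silver): silver=6
After 3 (gather 8 silver): silver=14
After 4 (gather 7 silver): silver=21
After 5 (gather 4 silver): silver=25
After 6 (gather 5 silver): silver=30

Answer: yes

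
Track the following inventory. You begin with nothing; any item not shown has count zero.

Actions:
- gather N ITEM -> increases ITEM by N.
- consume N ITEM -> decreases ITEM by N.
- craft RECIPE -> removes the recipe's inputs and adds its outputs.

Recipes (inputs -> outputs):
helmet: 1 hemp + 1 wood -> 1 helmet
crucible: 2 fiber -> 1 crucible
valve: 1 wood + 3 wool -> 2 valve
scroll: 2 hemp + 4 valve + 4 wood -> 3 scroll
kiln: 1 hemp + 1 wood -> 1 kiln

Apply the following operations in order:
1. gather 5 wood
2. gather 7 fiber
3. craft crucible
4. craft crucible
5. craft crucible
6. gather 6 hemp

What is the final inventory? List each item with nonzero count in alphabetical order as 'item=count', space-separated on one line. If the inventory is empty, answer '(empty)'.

Answer: crucible=3 fiber=1 hemp=6 wood=5

Derivation:
After 1 (gather 5 wood): wood=5
After 2 (gather 7 fiber): fiber=7 wood=5
After 3 (craft crucible): crucible=1 fiber=5 wood=5
After 4 (craft crucible): crucible=2 fiber=3 wood=5
After 5 (craft crucible): crucible=3 fiber=1 wood=5
After 6 (gather 6 hemp): crucible=3 fiber=1 hemp=6 wood=5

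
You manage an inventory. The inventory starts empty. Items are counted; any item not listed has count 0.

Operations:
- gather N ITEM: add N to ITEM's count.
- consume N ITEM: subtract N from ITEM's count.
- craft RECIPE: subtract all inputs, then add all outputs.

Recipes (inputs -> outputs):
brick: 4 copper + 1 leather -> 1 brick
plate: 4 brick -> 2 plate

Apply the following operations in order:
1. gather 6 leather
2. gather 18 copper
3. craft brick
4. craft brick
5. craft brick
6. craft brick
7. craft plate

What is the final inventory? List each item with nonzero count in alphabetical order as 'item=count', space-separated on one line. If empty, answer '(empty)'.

After 1 (gather 6 leather): leather=6
After 2 (gather 18 copper): copper=18 leather=6
After 3 (craft brick): brick=1 copper=14 leather=5
After 4 (craft brick): brick=2 copper=10 leather=4
After 5 (craft brick): brick=3 copper=6 leather=3
After 6 (craft brick): brick=4 copper=2 leather=2
After 7 (craft plate): copper=2 leather=2 plate=2

Answer: copper=2 leather=2 plate=2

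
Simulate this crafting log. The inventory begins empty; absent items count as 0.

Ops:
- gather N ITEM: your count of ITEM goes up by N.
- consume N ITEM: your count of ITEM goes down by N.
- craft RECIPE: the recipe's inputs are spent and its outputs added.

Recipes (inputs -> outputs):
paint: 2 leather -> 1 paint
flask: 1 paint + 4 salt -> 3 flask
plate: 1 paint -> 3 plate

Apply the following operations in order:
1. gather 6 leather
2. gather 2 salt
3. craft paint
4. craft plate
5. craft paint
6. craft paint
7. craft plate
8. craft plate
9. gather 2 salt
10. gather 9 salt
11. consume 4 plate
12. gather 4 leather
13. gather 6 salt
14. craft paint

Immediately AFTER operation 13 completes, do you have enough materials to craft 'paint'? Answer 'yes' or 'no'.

Answer: yes

Derivation:
After 1 (gather 6 leather): leather=6
After 2 (gather 2 salt): leather=6 salt=2
After 3 (craft paint): leather=4 paint=1 salt=2
After 4 (craft plate): leather=4 plate=3 salt=2
After 5 (craft paint): leather=2 paint=1 plate=3 salt=2
After 6 (craft paint): paint=2 plate=3 salt=2
After 7 (craft plate): paint=1 plate=6 salt=2
After 8 (craft plate): plate=9 salt=2
After 9 (gather 2 salt): plate=9 salt=4
After 10 (gather 9 salt): plate=9 salt=13
After 11 (consume 4 plate): plate=5 salt=13
After 12 (gather 4 leather): leather=4 plate=5 salt=13
After 13 (gather 6 salt): leather=4 plate=5 salt=19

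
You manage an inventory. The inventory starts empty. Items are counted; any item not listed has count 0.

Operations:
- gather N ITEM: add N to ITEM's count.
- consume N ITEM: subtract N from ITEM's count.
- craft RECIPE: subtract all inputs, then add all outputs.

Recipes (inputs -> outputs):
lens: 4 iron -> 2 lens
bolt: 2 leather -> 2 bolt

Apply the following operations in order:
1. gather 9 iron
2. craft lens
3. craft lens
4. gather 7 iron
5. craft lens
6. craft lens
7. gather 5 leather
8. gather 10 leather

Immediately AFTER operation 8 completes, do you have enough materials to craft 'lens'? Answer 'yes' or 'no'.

After 1 (gather 9 iron): iron=9
After 2 (craft lens): iron=5 lens=2
After 3 (craft lens): iron=1 lens=4
After 4 (gather 7 iron): iron=8 lens=4
After 5 (craft lens): iron=4 lens=6
After 6 (craft lens): lens=8
After 7 (gather 5 leather): leather=5 lens=8
After 8 (gather 10 leather): leather=15 lens=8

Answer: no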